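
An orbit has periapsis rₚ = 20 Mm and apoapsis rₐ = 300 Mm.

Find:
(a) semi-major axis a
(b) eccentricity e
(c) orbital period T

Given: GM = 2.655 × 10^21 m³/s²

Convert to SI: rₚ = 20 Mm = 2e+07 m; rₐ = 300 Mm = 3e+08 m.
(a) a = (rₚ + rₐ)/2 = (2e+07 + 3e+08)/2 ≈ 1.6e+08 m
(b) e = (rₐ − rₚ)/(rₐ + rₚ) = (3e+08 − 2e+07)/(3e+08 + 2e+07) ≈ 0.875
(c) With a = (rₚ + rₐ)/2 = 1.6e+08 m, T = 2π √(a³/GM) = 2π √((1.6e+08)³/2.655e+21) s ≈ 246.8 s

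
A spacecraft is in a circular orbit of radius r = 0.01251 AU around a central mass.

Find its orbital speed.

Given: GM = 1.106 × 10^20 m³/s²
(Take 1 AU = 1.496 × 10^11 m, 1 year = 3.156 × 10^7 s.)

Convert to SI: r = 0.01251 AU = 1.8715e+09 m.
For a circular orbit, gravity supplies the centripetal force, so v = √(GM / r).
v = √(1.106e+20 / 1.8715e+09) m/s ≈ 2.431e+05 m/s = 51.28 AU/year.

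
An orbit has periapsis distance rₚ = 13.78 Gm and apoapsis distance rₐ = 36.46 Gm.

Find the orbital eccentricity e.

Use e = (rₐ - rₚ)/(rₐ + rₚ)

Convert to SI: rₚ = 13.78 Gm = 1.378e+10 m; rₐ = 36.46 Gm = 3.646e+10 m.
e = (rₐ − rₚ) / (rₐ + rₚ).
e = (3.646e+10 − 1.378e+10) / (3.646e+10 + 1.378e+10) = 2.268e+10 / 5.024e+10 ≈ 0.4514.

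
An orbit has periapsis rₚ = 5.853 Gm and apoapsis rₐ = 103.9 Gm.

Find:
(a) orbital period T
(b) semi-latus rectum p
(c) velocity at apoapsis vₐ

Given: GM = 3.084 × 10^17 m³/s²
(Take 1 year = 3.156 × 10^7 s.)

Convert to SI: rₚ = 5.853 Gm = 5.853e+09 m; rₐ = 103.9 Gm = 1.039e+11 m.
(a) With a = (rₚ + rₐ)/2 = 5.48765e+10 m, T = 2π √(a³/GM) = 2π √((5.48765e+10)³/3.084e+17) s ≈ 1.454e+08 s
(b) From a = (rₚ + rₐ)/2 = 5.48765e+10 m and e = (rₐ − rₚ)/(rₐ + rₚ) = 0.893342, p = a(1 − e²) = 5.48765e+10 · (1 − (0.893342)²) ≈ 1.108e+10 m
(c) With a = (rₚ + rₐ)/2 = 5.48765e+10 m, vₐ = √(GM (2/rₐ − 1/a)) = √(3.084e+17 · (2/1.039e+11 − 1/5.48765e+10)) m/s ≈ 562.7 m/s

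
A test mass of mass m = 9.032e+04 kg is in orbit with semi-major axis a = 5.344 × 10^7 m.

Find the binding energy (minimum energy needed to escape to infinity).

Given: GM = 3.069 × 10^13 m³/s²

Total orbital energy is E = −GMm/(2a); binding energy is E_bind = −E = GMm/(2a).
E_bind = 3.069e+13 · 9.032e+04 / (2 · 5.344e+07) J ≈ 2.593e+10 J = 25.93 GJ.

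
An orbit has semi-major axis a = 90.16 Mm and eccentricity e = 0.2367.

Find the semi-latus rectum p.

Convert to SI: a = 90.16 Mm = 9.016e+07 m.
p = a (1 − e²).
p = 9.016e+07 · (1 − (0.2367)²) = 9.016e+07 · 0.943973 ≈ 8.511e+07 m = 85.11 Mm.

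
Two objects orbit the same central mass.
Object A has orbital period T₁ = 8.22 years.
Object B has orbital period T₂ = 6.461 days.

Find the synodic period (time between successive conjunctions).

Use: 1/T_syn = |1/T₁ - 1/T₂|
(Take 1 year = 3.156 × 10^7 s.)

Convert to SI: T₁ = 8.22 years = 2.59423e+08 s; T₂ = 6.461 days = 558230 s.
T_syn = |T₁ · T₂ / (T₁ − T₂)|.
T_syn = |2.59423e+08 · 558230 / (2.59423e+08 − 558230)| s ≈ 5.594e+05 s = 6.475 days.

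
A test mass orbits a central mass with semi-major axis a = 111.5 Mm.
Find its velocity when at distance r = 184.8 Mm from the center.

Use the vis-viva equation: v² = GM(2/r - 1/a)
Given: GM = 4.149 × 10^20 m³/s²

Convert to SI: a = 111.5 Mm = 1.115e+08 m; r = 184.8 Mm = 1.848e+08 m.
Vis-viva: v = √(GM · (2/r − 1/a)).
2/r − 1/a = 2/1.848e+08 − 1/1.115e+08 = 1.8539e-09 m⁻¹.
v = √(4.149e+20 · 1.8539e-09) m/s ≈ 8.77e+05 m/s = 877 km/s.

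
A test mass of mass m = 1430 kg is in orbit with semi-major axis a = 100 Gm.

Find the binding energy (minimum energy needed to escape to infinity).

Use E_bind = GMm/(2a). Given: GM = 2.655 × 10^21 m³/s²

Convert to SI: a = 100 Gm = 1e+11 m.
Total orbital energy is E = −GMm/(2a); binding energy is E_bind = −E = GMm/(2a).
E_bind = 2.655e+21 · 1430 / (2 · 1e+11) J ≈ 1.898e+13 J = 18.98 TJ.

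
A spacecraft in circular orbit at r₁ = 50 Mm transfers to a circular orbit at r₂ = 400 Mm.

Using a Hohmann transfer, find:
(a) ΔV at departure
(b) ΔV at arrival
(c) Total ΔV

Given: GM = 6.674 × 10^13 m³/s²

Convert to SI: r₁ = 50 Mm = 5e+07 m; r₂ = 400 Mm = 4e+08 m.
Transfer semi-major axis: a_t = (r₁ + r₂)/2 = (5e+07 + 4e+08)/2 = 2.25e+08 m.
Circular speeds: v₁ = √(GM/r₁) = 1155.34 m/s, v₂ = √(GM/r₂) = 408.473 m/s.
Transfer speeds (vis-viva v² = GM(2/r − 1/a_t)): v₁ᵗ = 1540.45 m/s, v₂ᵗ = 192.556 m/s.
(a) ΔV₁ = |v₁ᵗ − v₁| ≈ 385.1 m/s = 385.1 m/s.
(b) ΔV₂ = |v₂ − v₂ᵗ| ≈ 215.9 m/s = 215.9 m/s.
(c) ΔV_total = ΔV₁ + ΔV₂ ≈ 601 m/s = 601 m/s.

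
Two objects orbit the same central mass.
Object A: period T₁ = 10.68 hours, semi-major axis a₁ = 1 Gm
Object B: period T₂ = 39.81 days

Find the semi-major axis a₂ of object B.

Convert to SI: T₁ = 10.68 hours = 38448 s; a₁ = 1 Gm = 1e+09 m; T₂ = 39.81 days = 3.43958e+06 s.
Kepler's third law: (T₁/T₂)² = (a₁/a₂)³ ⇒ a₂ = a₁ · (T₂/T₁)^(2/3).
T₂/T₁ = 3.43958e+06 / 38448 = 89.4607.
a₂ = 1e+09 · (89.4607)^(2/3) m ≈ 2e+10 m = 20 Gm.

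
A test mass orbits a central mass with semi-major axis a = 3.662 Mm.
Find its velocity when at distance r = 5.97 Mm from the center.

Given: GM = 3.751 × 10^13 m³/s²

Convert to SI: a = 3.662 Mm = 3.662e+06 m; r = 5.97 Mm = 5.97e+06 m.
Vis-viva: v = √(GM · (2/r − 1/a)).
2/r − 1/a = 2/5.97e+06 − 1/3.662e+06 = 6.19336e-08 m⁻¹.
v = √(3.751e+13 · 6.19336e-08) m/s ≈ 1524 m/s = 1.524 km/s.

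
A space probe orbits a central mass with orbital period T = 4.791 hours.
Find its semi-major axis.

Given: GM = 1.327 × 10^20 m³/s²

Convert to SI: T = 4.791 hours = 17247.6 s.
Invert Kepler's third law: a = (GM · T² / (4π²))^(1/3).
Substituting T = 17247.6 s and GM = 1.327e+20 m³/s²:
a = (1.327e+20 · (17247.6)² / (4π²))^(1/3) m
a ≈ 1e+09 m = 1000 Mm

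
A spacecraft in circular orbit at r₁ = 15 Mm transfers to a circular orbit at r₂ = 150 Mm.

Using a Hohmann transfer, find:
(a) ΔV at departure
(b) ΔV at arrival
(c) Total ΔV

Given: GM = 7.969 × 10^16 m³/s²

Convert to SI: r₁ = 15 Mm = 1.5e+07 m; r₂ = 150 Mm = 1.5e+08 m.
Transfer semi-major axis: a_t = (r₁ + r₂)/2 = (1.5e+07 + 1.5e+08)/2 = 8.25e+07 m.
Circular speeds: v₁ = √(GM/r₁) = 72888 m/s, v₂ = √(GM/r₂) = 23049.2 m/s.
Transfer speeds (vis-viva v² = GM(2/r − 1/a_t)): v₁ᵗ = 98282.2 m/s, v₂ᵗ = 9828.22 m/s.
(a) ΔV₁ = |v₁ᵗ − v₁| ≈ 2.539e+04 m/s = 25.39 km/s.
(b) ΔV₂ = |v₂ − v₂ᵗ| ≈ 1.322e+04 m/s = 13.22 km/s.
(c) ΔV_total = ΔV₁ + ΔV₂ ≈ 3.862e+04 m/s = 38.62 km/s.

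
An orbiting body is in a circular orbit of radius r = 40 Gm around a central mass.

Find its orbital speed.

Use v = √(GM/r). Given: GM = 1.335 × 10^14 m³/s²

Convert to SI: r = 40 Gm = 4e+10 m.
For a circular orbit, gravity supplies the centripetal force, so v = √(GM / r).
v = √(1.335e+14 / 4e+10) m/s ≈ 57.77 m/s = 57.77 m/s.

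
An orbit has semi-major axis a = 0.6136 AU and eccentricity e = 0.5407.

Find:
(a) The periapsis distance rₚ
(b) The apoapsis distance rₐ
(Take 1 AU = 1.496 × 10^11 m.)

Convert to SI: a = 0.6136 AU = 9.17946e+10 m.
(a) rₚ = a(1 − e) = 9.17946e+10 · (1 − 0.5407) = 9.17946e+10 · 0.4593 ≈ 4.216e+10 m = 0.2818 AU.
(b) rₐ = a(1 + e) = 9.17946e+10 · (1 + 0.5407) = 9.17946e+10 · 1.5407 ≈ 1.414e+11 m = 0.9454 AU.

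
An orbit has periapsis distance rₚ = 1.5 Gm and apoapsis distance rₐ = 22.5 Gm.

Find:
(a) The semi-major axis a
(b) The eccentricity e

Convert to SI: rₚ = 1.5 Gm = 1.5e+09 m; rₐ = 22.5 Gm = 2.25e+10 m.
(a) a = (rₚ + rₐ) / 2 = (1.5e+09 + 2.25e+10) / 2 ≈ 1.2e+10 m = 12 Gm.
(b) e = (rₐ − rₚ) / (rₐ + rₚ) = (2.25e+10 − 1.5e+09) / (2.25e+10 + 1.5e+09) ≈ 0.875.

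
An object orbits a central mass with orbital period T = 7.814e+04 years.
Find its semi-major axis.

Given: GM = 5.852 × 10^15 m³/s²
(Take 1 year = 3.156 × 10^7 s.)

Convert to SI: T = 7.814e+04 years = 2.4661e+12 s.
Invert Kepler's third law: a = (GM · T² / (4π²))^(1/3).
Substituting T = 2.4661e+12 s and GM = 5.852e+15 m³/s²:
a = (5.852e+15 · (2.4661e+12)² / (4π²))^(1/3) m
a ≈ 9.66e+12 m = 9.66 Tm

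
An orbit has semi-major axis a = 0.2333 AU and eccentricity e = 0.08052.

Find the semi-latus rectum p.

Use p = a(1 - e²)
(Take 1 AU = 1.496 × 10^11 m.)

Convert to SI: a = 0.2333 AU = 3.49017e+10 m.
p = a (1 − e²).
p = 3.49017e+10 · (1 − (0.08052)²) = 3.49017e+10 · 0.993517 ≈ 3.468e+10 m = 0.2318 AU.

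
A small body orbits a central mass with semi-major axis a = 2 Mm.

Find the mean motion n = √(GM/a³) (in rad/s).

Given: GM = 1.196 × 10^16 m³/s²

Convert to SI: a = 2 Mm = 2e+06 m.
n = √(GM / a³).
n = √(1.196e+16 / (2e+06)³) rad/s ≈ 0.03867 rad/s.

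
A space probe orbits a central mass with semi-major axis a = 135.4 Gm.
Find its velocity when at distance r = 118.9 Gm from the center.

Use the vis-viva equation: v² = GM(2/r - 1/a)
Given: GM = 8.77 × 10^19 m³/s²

Convert to SI: a = 135.4 Gm = 1.354e+11 m; r = 118.9 Gm = 1.189e+11 m.
Vis-viva: v = √(GM · (2/r − 1/a)).
2/r − 1/a = 2/1.189e+11 − 1/1.354e+11 = 9.43533e-12 m⁻¹.
v = √(8.77e+19 · 9.43533e-12) m/s ≈ 2.877e+04 m/s = 28.77 km/s.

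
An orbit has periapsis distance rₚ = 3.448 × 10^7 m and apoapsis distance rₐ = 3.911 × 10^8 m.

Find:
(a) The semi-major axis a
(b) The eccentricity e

(a) a = (rₚ + rₐ) / 2 = (3.448e+07 + 3.911e+08) / 2 ≈ 2.128e+08 m = 2.128 × 10^8 m.
(b) e = (rₐ − rₚ) / (rₐ + rₚ) = (3.911e+08 − 3.448e+07) / (3.911e+08 + 3.448e+07) ≈ 0.838.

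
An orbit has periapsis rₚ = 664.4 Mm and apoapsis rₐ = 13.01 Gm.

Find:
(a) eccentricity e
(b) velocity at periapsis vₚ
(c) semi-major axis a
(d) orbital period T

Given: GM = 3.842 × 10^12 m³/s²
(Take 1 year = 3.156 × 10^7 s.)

Convert to SI: rₚ = 664.4 Mm = 6.644e+08 m; rₐ = 13.01 Gm = 1.301e+10 m.
(a) e = (rₐ − rₚ)/(rₐ + rₚ) = (1.301e+10 − 6.644e+08)/(1.301e+10 + 6.644e+08) ≈ 0.9028
(b) With a = (rₚ + rₐ)/2 = 6.8372e+09 m, vₚ = √(GM (2/rₚ − 1/a)) = √(3.842e+12 · (2/6.644e+08 − 1/6.8372e+09)) m/s ≈ 104.9 m/s
(c) a = (rₚ + rₐ)/2 = (6.644e+08 + 1.301e+10)/2 ≈ 6.837e+09 m
(d) With a = (rₚ + rₐ)/2 = 6.8372e+09 m, T = 2π √(a³/GM) = 2π √((6.8372e+09)³/3.842e+12) s ≈ 1.812e+09 s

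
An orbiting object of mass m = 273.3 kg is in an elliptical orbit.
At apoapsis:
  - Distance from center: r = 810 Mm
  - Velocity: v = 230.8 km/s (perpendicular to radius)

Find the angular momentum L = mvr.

Convert to SI: r = 810 Mm = 8.1e+08 m; v = 230.8 km/s = 230800 m/s.
Since v is perpendicular to r, L = m · v · r.
L = 273.3 · 230800 · 8.1e+08 kg·m²/s ≈ 5.109e+16 kg·m²/s.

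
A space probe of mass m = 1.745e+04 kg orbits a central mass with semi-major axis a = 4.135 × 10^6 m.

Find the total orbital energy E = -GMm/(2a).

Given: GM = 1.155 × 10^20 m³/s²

E = −GMm / (2a).
E = −1.155e+20 · 1.745e+04 / (2 · 4.135e+06) J ≈ -2.437e+17 J = -243.7 PJ.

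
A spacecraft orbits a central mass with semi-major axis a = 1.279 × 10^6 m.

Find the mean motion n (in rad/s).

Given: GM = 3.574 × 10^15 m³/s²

n = √(GM / a³).
n = √(3.574e+15 / (1.279e+06)³) rad/s ≈ 0.04133 rad/s.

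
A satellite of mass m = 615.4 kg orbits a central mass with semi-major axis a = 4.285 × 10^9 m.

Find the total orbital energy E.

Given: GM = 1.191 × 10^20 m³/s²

E = −GMm / (2a).
E = −1.191e+20 · 615.4 / (2 · 4.285e+09) J ≈ -8.552e+12 J = -8.552 TJ.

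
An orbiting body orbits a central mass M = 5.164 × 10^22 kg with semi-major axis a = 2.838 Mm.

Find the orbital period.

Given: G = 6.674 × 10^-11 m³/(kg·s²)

Convert to SI: a = 2.838 Mm = 2.838e+06 m.
GM = G · M = 6.674e-11 · 5.164e+22 = 3.44645e+12 m³/s².
Kepler's third law: T = 2π √(a³ / GM).
Substituting a = 2.838e+06 m and GM = 3.44645e+12 m³/s²:
T = 2π √((2.838e+06)³ / 3.44645e+12) s
T ≈ 1.618e+04 s = 4.495 hours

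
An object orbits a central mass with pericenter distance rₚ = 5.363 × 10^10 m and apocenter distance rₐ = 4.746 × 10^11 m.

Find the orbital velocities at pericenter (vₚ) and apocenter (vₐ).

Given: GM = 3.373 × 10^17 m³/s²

Use the vis-viva equation v² = GM(2/r − 1/a) with a = (rₚ + rₐ)/2 = (5.363e+10 + 4.746e+11)/2 = 2.64115e+11 m.
vₚ = √(GM · (2/rₚ − 1/a)) = √(3.373e+17 · (2/5.363e+10 − 1/2.64115e+11)) m/s ≈ 3362 m/s = 3.362 km/s.
vₐ = √(GM · (2/rₐ − 1/a)) = √(3.373e+17 · (2/4.746e+11 − 1/2.64115e+11)) m/s ≈ 379.9 m/s = 379.9 m/s.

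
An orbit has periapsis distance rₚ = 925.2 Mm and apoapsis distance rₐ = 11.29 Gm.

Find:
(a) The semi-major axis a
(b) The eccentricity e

Convert to SI: rₚ = 925.2 Mm = 9.252e+08 m; rₐ = 11.29 Gm = 1.129e+10 m.
(a) a = (rₚ + rₐ) / 2 = (9.252e+08 + 1.129e+10) / 2 ≈ 6.108e+09 m = 6.108 Gm.
(b) e = (rₐ − rₚ) / (rₐ + rₚ) = (1.129e+10 − 9.252e+08) / (1.129e+10 + 9.252e+08) ≈ 0.8485.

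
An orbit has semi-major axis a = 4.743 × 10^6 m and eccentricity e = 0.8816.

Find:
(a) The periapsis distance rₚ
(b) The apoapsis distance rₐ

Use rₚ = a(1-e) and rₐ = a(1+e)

(a) rₚ = a(1 − e) = 4.743e+06 · (1 − 0.8816) = 4.743e+06 · 0.1184 ≈ 5.616e+05 m = 5.616 × 10^5 m.
(b) rₐ = a(1 + e) = 4.743e+06 · (1 + 0.8816) = 4.743e+06 · 1.8816 ≈ 8.924e+06 m = 8.924 × 10^6 m.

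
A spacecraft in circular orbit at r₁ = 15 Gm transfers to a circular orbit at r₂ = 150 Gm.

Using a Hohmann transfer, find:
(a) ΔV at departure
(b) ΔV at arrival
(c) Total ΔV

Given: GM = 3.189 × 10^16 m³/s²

Convert to SI: r₁ = 15 Gm = 1.5e+10 m; r₂ = 150 Gm = 1.5e+11 m.
Transfer semi-major axis: a_t = (r₁ + r₂)/2 = (1.5e+10 + 1.5e+11)/2 = 8.25e+10 m.
Circular speeds: v₁ = √(GM/r₁) = 1458.08 m/s, v₂ = √(GM/r₂) = 461.086 m/s.
Transfer speeds (vis-viva v² = GM(2/r − 1/a_t)): v₁ᵗ = 1966.08 m/s, v₂ᵗ = 196.608 m/s.
(a) ΔV₁ = |v₁ᵗ − v₁| ≈ 508 m/s = 508 m/s.
(b) ΔV₂ = |v₂ − v₂ᵗ| ≈ 264.5 m/s = 264.5 m/s.
(c) ΔV_total = ΔV₁ + ΔV₂ ≈ 772.5 m/s = 772.5 m/s.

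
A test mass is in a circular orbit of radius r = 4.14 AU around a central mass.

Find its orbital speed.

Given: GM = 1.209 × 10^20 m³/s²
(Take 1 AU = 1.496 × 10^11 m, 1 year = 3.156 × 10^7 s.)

Convert to SI: r = 4.14 AU = 6.19344e+11 m.
For a circular orbit, gravity supplies the centripetal force, so v = √(GM / r).
v = √(1.209e+20 / 6.19344e+11) m/s ≈ 1.397e+04 m/s = 2.947 AU/year.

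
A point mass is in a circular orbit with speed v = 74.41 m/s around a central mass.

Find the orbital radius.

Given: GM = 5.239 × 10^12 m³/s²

For a circular orbit, v² = GM / r, so r = GM / v².
r = 5.239e+12 / (74.41)² m ≈ 9.462e+08 m = 9.462 × 10^8 m.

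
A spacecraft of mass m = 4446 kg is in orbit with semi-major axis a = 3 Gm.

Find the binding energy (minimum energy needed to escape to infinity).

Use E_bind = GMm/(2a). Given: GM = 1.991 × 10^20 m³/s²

Convert to SI: a = 3 Gm = 3e+09 m.
Total orbital energy is E = −GMm/(2a); binding energy is E_bind = −E = GMm/(2a).
E_bind = 1.991e+20 · 4446 / (2 · 3e+09) J ≈ 1.475e+14 J = 147.5 TJ.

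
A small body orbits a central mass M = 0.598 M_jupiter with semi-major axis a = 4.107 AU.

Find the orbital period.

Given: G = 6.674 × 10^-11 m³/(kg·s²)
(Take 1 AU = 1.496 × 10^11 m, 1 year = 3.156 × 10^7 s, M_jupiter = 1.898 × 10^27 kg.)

Convert to SI: a = 4.107 AU = 6.14407e+11 m; M = 0.598 M_jupiter = 1.135e+27 kg.
GM = G · M = 6.674e-11 · 1.135e+27 = 7.57502e+16 m³/s².
Kepler's third law: T = 2π √(a³ / GM).
Substituting a = 6.14407e+11 m and GM = 7.57502e+16 m³/s²:
T = 2π √((6.14407e+11)³ / 7.57502e+16) s
T ≈ 1.099e+10 s = 348.4 years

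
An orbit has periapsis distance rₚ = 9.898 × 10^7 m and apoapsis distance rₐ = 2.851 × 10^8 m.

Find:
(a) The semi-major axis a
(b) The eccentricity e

(a) a = (rₚ + rₐ) / 2 = (9.898e+07 + 2.851e+08) / 2 ≈ 1.92e+08 m = 1.92 × 10^8 m.
(b) e = (rₐ − rₚ) / (rₐ + rₚ) = (2.851e+08 − 9.898e+07) / (2.851e+08 + 9.898e+07) ≈ 0.4846.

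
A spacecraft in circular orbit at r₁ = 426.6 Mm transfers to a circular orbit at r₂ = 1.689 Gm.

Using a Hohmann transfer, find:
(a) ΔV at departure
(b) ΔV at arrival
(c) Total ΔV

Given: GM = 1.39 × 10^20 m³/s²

Convert to SI: r₁ = 426.6 Mm = 4.266e+08 m; r₂ = 1.689 Gm = 1.689e+09 m.
Transfer semi-major axis: a_t = (r₁ + r₂)/2 = (4.266e+08 + 1.689e+09)/2 = 1.0578e+09 m.
Circular speeds: v₁ = √(GM/r₁) = 570817 m/s, v₂ = √(GM/r₂) = 286875 m/s.
Transfer speeds (vis-viva v² = GM(2/r − 1/a_t)): v₁ᵗ = 721290 m/s, v₂ᵗ = 182180 m/s.
(a) ΔV₁ = |v₁ᵗ − v₁| ≈ 1.505e+05 m/s = 150.5 km/s.
(b) ΔV₂ = |v₂ − v₂ᵗ| ≈ 1.047e+05 m/s = 104.7 km/s.
(c) ΔV_total = ΔV₁ + ΔV₂ ≈ 2.552e+05 m/s = 255.2 km/s.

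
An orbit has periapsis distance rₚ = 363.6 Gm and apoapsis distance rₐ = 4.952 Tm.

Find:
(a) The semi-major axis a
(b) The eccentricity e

Convert to SI: rₚ = 363.6 Gm = 3.636e+11 m; rₐ = 4.952 Tm = 4.952e+12 m.
(a) a = (rₚ + rₐ) / 2 = (3.636e+11 + 4.952e+12) / 2 ≈ 2.658e+12 m = 2.658 Tm.
(b) e = (rₐ − rₚ) / (rₐ + rₚ) = (4.952e+12 − 3.636e+11) / (4.952e+12 + 3.636e+11) ≈ 0.8632.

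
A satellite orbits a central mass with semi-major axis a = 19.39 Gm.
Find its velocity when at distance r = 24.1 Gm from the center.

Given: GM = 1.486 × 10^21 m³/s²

Convert to SI: a = 19.39 Gm = 1.939e+10 m; r = 24.1 Gm = 2.41e+10 m.
Vis-viva: v = √(GM · (2/r − 1/a)).
2/r − 1/a = 2/2.41e+10 − 1/1.939e+10 = 3.14146e-11 m⁻¹.
v = √(1.486e+21 · 3.14146e-11) m/s ≈ 2.161e+05 m/s = 216.1 km/s.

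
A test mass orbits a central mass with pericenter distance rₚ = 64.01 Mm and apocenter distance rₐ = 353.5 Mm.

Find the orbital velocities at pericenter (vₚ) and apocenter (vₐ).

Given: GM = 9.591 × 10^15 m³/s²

Convert to SI: rₚ = 64.01 Mm = 6.401e+07 m; rₐ = 353.5 Mm = 3.535e+08 m.
Use the vis-viva equation v² = GM(2/r − 1/a) with a = (rₚ + rₐ)/2 = (6.401e+07 + 3.535e+08)/2 = 2.08755e+08 m.
vₚ = √(GM · (2/rₚ − 1/a)) = √(9.591e+15 · (2/6.401e+07 − 1/2.08755e+08)) m/s ≈ 1.593e+04 m/s = 15.93 km/s.
vₐ = √(GM · (2/rₐ − 1/a)) = √(9.591e+15 · (2/3.535e+08 − 1/2.08755e+08)) m/s ≈ 2884 m/s = 2.884 km/s.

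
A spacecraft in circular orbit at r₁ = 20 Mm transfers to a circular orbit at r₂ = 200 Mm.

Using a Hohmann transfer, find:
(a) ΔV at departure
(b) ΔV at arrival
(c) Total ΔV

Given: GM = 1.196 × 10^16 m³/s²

Convert to SI: r₁ = 20 Mm = 2e+07 m; r₂ = 200 Mm = 2e+08 m.
Transfer semi-major axis: a_t = (r₁ + r₂)/2 = (2e+07 + 2e+08)/2 = 1.1e+08 m.
Circular speeds: v₁ = √(GM/r₁) = 24454 m/s, v₂ = √(GM/r₂) = 7733.05 m/s.
Transfer speeds (vis-viva v² = GM(2/r − 1/a_t)): v₁ᵗ = 32973.8 m/s, v₂ᵗ = 3297.38 m/s.
(a) ΔV₁ = |v₁ᵗ − v₁| ≈ 8520 m/s = 8.52 km/s.
(b) ΔV₂ = |v₂ − v₂ᵗ| ≈ 4436 m/s = 4.436 km/s.
(c) ΔV_total = ΔV₁ + ΔV₂ ≈ 1.296e+04 m/s = 12.96 km/s.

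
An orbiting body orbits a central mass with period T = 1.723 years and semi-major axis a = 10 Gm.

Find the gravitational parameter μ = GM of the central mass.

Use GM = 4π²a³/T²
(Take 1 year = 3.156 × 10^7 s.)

Convert to SI: T = 1.723 years = 5.43779e+07 s; a = 10 Gm = 1e+10 m.
GM = 4π² · a³ / T².
GM = 4π² · (1e+10)³ / (5.43779e+07)² m³/s² ≈ 1.335e+16 m³/s² = 1.335 × 10^16 m³/s².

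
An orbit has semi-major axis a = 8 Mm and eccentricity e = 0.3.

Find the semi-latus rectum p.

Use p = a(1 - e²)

Convert to SI: a = 8 Mm = 8e+06 m.
p = a (1 − e²).
p = 8e+06 · (1 − (0.3)²) = 8e+06 · 0.91 ≈ 7.28e+06 m = 7.28 Mm.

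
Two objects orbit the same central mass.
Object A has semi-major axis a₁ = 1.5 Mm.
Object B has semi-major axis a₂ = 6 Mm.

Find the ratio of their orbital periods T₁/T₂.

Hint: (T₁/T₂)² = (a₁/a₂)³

Convert to SI: a₁ = 1.5 Mm = 1.5e+06 m; a₂ = 6 Mm = 6e+06 m.
From Kepler's third law, (T₁/T₂)² = (a₁/a₂)³, so T₁/T₂ = (a₁/a₂)^(3/2).
a₁/a₂ = 1.5e+06 / 6e+06 = 0.25.
T₁/T₂ = (0.25)^(3/2) ≈ 0.125.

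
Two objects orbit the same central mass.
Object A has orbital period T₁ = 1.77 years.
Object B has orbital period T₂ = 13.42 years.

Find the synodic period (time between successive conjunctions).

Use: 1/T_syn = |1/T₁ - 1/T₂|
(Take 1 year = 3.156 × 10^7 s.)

Convert to SI: T₁ = 1.77 years = 5.58612e+07 s; T₂ = 13.42 years = 4.23535e+08 s.
T_syn = |T₁ · T₂ / (T₁ − T₂)|.
T_syn = |5.58612e+07 · 4.23535e+08 / (5.58612e+07 − 4.23535e+08)| s ≈ 6.435e+07 s = 2.039 years.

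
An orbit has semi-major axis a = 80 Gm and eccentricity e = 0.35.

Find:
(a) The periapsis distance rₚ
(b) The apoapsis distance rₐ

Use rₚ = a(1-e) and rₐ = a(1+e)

Convert to SI: a = 80 Gm = 8e+10 m.
(a) rₚ = a(1 − e) = 8e+10 · (1 − 0.35) = 8e+10 · 0.65 ≈ 5.2e+10 m = 52 Gm.
(b) rₐ = a(1 + e) = 8e+10 · (1 + 0.35) = 8e+10 · 1.35 ≈ 1.08e+11 m = 108 Gm.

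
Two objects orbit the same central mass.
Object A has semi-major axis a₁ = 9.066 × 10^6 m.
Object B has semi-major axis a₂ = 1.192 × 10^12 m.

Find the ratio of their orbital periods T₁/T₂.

From Kepler's third law, (T₁/T₂)² = (a₁/a₂)³, so T₁/T₂ = (a₁/a₂)^(3/2).
a₁/a₂ = 9.066e+06 / 1.192e+12 = 7.6057e-06.
T₁/T₂ = (7.6057e-06)^(3/2) ≈ 2.098e-08.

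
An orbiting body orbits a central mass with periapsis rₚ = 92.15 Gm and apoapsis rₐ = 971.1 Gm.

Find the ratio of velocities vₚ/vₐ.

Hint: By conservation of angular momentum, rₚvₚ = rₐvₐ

Convert to SI: rₚ = 92.15 Gm = 9.215e+10 m; rₐ = 971.1 Gm = 9.711e+11 m.
Conservation of angular momentum gives rₚvₚ = rₐvₐ, so vₚ/vₐ = rₐ/rₚ.
vₚ/vₐ = 9.711e+11 / 9.215e+10 ≈ 10.54.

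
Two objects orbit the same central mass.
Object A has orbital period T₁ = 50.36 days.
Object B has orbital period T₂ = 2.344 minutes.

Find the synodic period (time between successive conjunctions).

Convert to SI: T₁ = 50.36 days = 4.3511e+06 s; T₂ = 2.344 minutes = 140.64 s.
T_syn = |T₁ · T₂ / (T₁ − T₂)|.
T_syn = |4.3511e+06 · 140.64 / (4.3511e+06 − 140.64)| s ≈ 140.6 s = 2.344 minutes.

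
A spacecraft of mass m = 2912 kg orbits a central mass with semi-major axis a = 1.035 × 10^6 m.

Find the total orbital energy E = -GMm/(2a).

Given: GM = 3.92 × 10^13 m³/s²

E = −GMm / (2a).
E = −3.92e+13 · 2912 / (2 · 1.035e+06) J ≈ -5.515e+10 J = -55.15 GJ.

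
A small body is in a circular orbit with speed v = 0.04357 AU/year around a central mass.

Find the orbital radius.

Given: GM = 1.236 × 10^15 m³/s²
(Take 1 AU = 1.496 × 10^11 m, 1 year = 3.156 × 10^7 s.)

Convert to SI: v = 0.04357 AU/year = 206.53 m/s.
For a circular orbit, v² = GM / r, so r = GM / v².
r = 1.236e+15 / (206.53)² m ≈ 2.898e+10 m = 0.1937 AU.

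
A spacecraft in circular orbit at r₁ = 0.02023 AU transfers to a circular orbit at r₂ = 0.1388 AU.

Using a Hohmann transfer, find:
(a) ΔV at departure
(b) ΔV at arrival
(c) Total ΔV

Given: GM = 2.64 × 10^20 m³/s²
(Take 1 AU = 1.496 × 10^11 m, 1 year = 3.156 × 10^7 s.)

Convert to SI: r₁ = 0.02023 AU = 3.02641e+09 m; r₂ = 0.1388 AU = 2.07645e+10 m.
Transfer semi-major axis: a_t = (r₁ + r₂)/2 = (3.02641e+09 + 2.07645e+10)/2 = 1.18954e+10 m.
Circular speeds: v₁ = √(GM/r₁) = 295351 m/s, v₂ = √(GM/r₂) = 112756 m/s.
Transfer speeds (vis-viva v² = GM(2/r − 1/a_t)): v₁ᵗ = 390219 m/s, v₂ᵗ = 56874.1 m/s.
(a) ΔV₁ = |v₁ᵗ − v₁| ≈ 9.487e+04 m/s = 20.01 AU/year.
(b) ΔV₂ = |v₂ − v₂ᵗ| ≈ 5.588e+04 m/s = 11.79 AU/year.
(c) ΔV_total = ΔV₁ + ΔV₂ ≈ 1.508e+05 m/s = 31.8 AU/year.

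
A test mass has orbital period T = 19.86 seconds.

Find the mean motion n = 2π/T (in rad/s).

n = 2π / T.
n = 2π / 19.86 s ≈ 0.3164 rad/s.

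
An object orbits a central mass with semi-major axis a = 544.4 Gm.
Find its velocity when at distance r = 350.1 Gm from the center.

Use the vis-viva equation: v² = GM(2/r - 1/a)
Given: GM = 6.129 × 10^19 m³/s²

Convert to SI: a = 544.4 Gm = 5.444e+11 m; r = 350.1 Gm = 3.501e+11 m.
Vis-viva: v = √(GM · (2/r − 1/a)).
2/r − 1/a = 2/3.501e+11 − 1/5.444e+11 = 3.87577e-12 m⁻¹.
v = √(6.129e+19 · 3.87577e-12) m/s ≈ 1.541e+04 m/s = 15.41 km/s.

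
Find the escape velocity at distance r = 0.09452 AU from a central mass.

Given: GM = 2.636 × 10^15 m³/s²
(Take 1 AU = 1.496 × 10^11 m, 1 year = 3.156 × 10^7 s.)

Convert to SI: r = 0.09452 AU = 1.41402e+10 m.
Escape velocity comes from setting total energy to zero: ½v² − GM/r = 0 ⇒ v_esc = √(2GM / r).
v_esc = √(2 · 2.636e+15 / 1.41402e+10) m/s ≈ 610.6 m/s = 0.1288 AU/year.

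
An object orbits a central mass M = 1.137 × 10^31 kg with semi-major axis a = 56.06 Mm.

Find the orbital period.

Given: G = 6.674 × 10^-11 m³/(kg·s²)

Convert to SI: a = 56.06 Mm = 5.606e+07 m.
GM = G · M = 6.674e-11 · 1.137e+31 = 7.58834e+20 m³/s².
Kepler's third law: T = 2π √(a³ / GM).
Substituting a = 5.606e+07 m and GM = 7.58834e+20 m³/s²:
T = 2π √((5.606e+07)³ / 7.58834e+20) s
T ≈ 95.74 s = 1.596 minutes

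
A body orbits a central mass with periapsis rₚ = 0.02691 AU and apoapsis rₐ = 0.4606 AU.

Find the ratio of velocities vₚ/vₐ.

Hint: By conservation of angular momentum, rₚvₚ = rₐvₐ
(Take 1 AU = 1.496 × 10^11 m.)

Convert to SI: rₚ = 0.02691 AU = 4.02574e+09 m; rₐ = 0.4606 AU = 6.89058e+10 m.
Conservation of angular momentum gives rₚvₚ = rₐvₐ, so vₚ/vₐ = rₐ/rₚ.
vₚ/vₐ = 6.89058e+10 / 4.02574e+09 ≈ 17.12.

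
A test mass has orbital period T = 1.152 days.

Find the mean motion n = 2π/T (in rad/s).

Convert to SI: T = 1.152 days = 99532.8 s.
n = 2π / T.
n = 2π / 99532.8 s ≈ 6.313e-05 rad/s.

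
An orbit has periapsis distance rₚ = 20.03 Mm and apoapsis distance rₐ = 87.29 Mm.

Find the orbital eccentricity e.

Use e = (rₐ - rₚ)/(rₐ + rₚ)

Convert to SI: rₚ = 20.03 Mm = 2.003e+07 m; rₐ = 87.29 Mm = 8.729e+07 m.
e = (rₐ − rₚ) / (rₐ + rₚ).
e = (8.729e+07 − 2.003e+07) / (8.729e+07 + 2.003e+07) = 6.726e+07 / 1.0732e+08 ≈ 0.6267.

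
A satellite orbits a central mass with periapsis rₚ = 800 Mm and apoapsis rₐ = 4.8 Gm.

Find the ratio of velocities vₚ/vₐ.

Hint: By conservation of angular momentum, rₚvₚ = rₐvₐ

Convert to SI: rₚ = 800 Mm = 8e+08 m; rₐ = 4.8 Gm = 4.8e+09 m.
Conservation of angular momentum gives rₚvₚ = rₐvₐ, so vₚ/vₐ = rₐ/rₚ.
vₚ/vₐ = 4.8e+09 / 8e+08 ≈ 6.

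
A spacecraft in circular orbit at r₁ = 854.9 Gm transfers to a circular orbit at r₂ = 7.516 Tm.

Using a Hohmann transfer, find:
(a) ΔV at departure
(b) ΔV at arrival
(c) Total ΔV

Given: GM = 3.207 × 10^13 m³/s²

Convert to SI: r₁ = 854.9 Gm = 8.549e+11 m; r₂ = 7.516 Tm = 7.516e+12 m.
Transfer semi-major axis: a_t = (r₁ + r₂)/2 = (8.549e+11 + 7.516e+12)/2 = 4.18545e+12 m.
Circular speeds: v₁ = √(GM/r₁) = 6.1248 m/s, v₂ = √(GM/r₂) = 2.06565 m/s.
Transfer speeds (vis-viva v² = GM(2/r − 1/a_t)): v₁ᵗ = 8.20756 m/s, v₂ᵗ = 0.933561 m/s.
(a) ΔV₁ = |v₁ᵗ − v₁| ≈ 2.083 m/s = 2.083 m/s.
(b) ΔV₂ = |v₂ − v₂ᵗ| ≈ 1.132 m/s = 1.132 m/s.
(c) ΔV_total = ΔV₁ + ΔV₂ ≈ 3.215 m/s = 3.215 m/s.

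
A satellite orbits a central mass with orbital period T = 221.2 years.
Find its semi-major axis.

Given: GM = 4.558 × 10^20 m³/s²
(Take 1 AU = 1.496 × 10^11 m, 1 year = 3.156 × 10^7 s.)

Convert to SI: T = 221.2 years = 6.98107e+09 s.
Invert Kepler's third law: a = (GM · T² / (4π²))^(1/3).
Substituting T = 6.98107e+09 s and GM = 4.558e+20 m³/s²:
a = (4.558e+20 · (6.98107e+09)² / (4π²))^(1/3) m
a ≈ 8.256e+12 m = 55.19 AU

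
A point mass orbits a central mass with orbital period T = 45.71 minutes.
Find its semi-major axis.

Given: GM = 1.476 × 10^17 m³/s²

Convert to SI: T = 45.71 minutes = 2742.6 s.
Invert Kepler's third law: a = (GM · T² / (4π²))^(1/3).
Substituting T = 2742.6 s and GM = 1.476e+17 m³/s²:
a = (1.476e+17 · (2742.6)² / (4π²))^(1/3) m
a ≈ 3.041e+07 m = 3.041 × 10^7 m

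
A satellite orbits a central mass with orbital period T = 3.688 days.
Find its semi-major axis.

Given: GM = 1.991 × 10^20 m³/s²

Convert to SI: T = 3.688 days = 318643 s.
Invert Kepler's third law: a = (GM · T² / (4π²))^(1/3).
Substituting T = 318643 s and GM = 1.991e+20 m³/s²:
a = (1.991e+20 · (318643)² / (4π²))^(1/3) m
a ≈ 8e+09 m = 8 Gm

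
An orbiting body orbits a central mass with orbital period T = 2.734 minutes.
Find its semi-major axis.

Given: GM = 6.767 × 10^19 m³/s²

Convert to SI: T = 2.734 minutes = 164.04 s.
Invert Kepler's third law: a = (GM · T² / (4π²))^(1/3).
Substituting T = 164.04 s and GM = 6.767e+19 m³/s²:
a = (6.767e+19 · (164.04)² / (4π²))^(1/3) m
a ≈ 3.586e+07 m = 35.86 Mm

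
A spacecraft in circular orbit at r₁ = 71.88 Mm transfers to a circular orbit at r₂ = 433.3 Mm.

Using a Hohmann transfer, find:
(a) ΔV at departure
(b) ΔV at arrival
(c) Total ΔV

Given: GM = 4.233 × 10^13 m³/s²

Convert to SI: r₁ = 71.88 Mm = 7.188e+07 m; r₂ = 433.3 Mm = 4.333e+08 m.
Transfer semi-major axis: a_t = (r₁ + r₂)/2 = (7.188e+07 + 4.333e+08)/2 = 2.5259e+08 m.
Circular speeds: v₁ = √(GM/r₁) = 767.397 m/s, v₂ = √(GM/r₂) = 312.557 m/s.
Transfer speeds (vis-viva v² = GM(2/r − 1/a_t)): v₁ᵗ = 1005.09 m/s, v₂ᵗ = 166.735 m/s.
(a) ΔV₁ = |v₁ᵗ − v₁| ≈ 237.7 m/s = 237.7 m/s.
(b) ΔV₂ = |v₂ − v₂ᵗ| ≈ 145.8 m/s = 145.8 m/s.
(c) ΔV_total = ΔV₁ + ΔV₂ ≈ 383.5 m/s = 383.5 m/s.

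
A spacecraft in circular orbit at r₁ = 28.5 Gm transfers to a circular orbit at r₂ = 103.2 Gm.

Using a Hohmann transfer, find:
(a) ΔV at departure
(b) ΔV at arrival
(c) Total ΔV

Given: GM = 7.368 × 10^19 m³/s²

Convert to SI: r₁ = 28.5 Gm = 2.85e+10 m; r₂ = 103.2 Gm = 1.032e+11 m.
Transfer semi-major axis: a_t = (r₁ + r₂)/2 = (2.85e+10 + 1.032e+11)/2 = 6.585e+10 m.
Circular speeds: v₁ = √(GM/r₁) = 50845.5 m/s, v₂ = √(GM/r₂) = 26719.9 m/s.
Transfer speeds (vis-viva v² = GM(2/r − 1/a_t)): v₁ᵗ = 63652.3 m/s, v₂ᵗ = 17578.4 m/s.
(a) ΔV₁ = |v₁ᵗ − v₁| ≈ 1.281e+04 m/s = 12.81 km/s.
(b) ΔV₂ = |v₂ − v₂ᵗ| ≈ 9142 m/s = 9.142 km/s.
(c) ΔV_total = ΔV₁ + ΔV₂ ≈ 2.195e+04 m/s = 21.95 km/s.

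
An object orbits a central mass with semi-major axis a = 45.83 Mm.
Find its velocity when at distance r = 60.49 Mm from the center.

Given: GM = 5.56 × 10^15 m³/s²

Convert to SI: a = 45.83 Mm = 4.583e+07 m; r = 60.49 Mm = 6.049e+07 m.
Vis-viva: v = √(GM · (2/r − 1/a)).
2/r − 1/a = 2/6.049e+07 − 1/4.583e+07 = 1.12435e-08 m⁻¹.
v = √(5.56e+15 · 1.12435e-08) m/s ≈ 7907 m/s = 7.907 km/s.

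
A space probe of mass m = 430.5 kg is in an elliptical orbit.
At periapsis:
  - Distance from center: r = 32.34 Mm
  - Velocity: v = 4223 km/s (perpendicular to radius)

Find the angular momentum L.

Convert to SI: r = 32.34 Mm = 3.234e+07 m; v = 4223 km/s = 4.223e+06 m/s.
Since v is perpendicular to r, L = m · v · r.
L = 430.5 · 4.223e+06 · 3.234e+07 kg·m²/s ≈ 5.879e+16 kg·m²/s.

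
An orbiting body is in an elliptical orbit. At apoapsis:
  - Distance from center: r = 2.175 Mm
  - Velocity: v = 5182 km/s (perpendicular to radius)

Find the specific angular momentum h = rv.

Convert to SI: r = 2.175 Mm = 2.175e+06 m; v = 5182 km/s = 5.182e+06 m/s.
With v perpendicular to r, h = r · v.
h = 2.175e+06 · 5.182e+06 m²/s ≈ 1.127e+13 m²/s.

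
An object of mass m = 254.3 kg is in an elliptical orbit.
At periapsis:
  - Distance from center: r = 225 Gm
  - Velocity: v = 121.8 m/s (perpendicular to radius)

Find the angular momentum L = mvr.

Convert to SI: r = 225 Gm = 2.25e+11 m.
Since v is perpendicular to r, L = m · v · r.
L = 254.3 · 121.8 · 2.25e+11 kg·m²/s ≈ 6.969e+15 kg·m²/s.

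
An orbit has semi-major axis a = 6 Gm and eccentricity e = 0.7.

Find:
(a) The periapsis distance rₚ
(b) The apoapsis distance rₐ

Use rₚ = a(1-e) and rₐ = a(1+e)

Convert to SI: a = 6 Gm = 6e+09 m.
(a) rₚ = a(1 − e) = 6e+09 · (1 − 0.7) = 6e+09 · 0.3 ≈ 1.8e+09 m = 1.8 Gm.
(b) rₐ = a(1 + e) = 6e+09 · (1 + 0.7) = 6e+09 · 1.7 ≈ 1.02e+10 m = 10.2 Gm.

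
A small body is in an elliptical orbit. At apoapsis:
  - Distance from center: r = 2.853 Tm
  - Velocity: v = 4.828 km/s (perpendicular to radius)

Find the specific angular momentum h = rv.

Convert to SI: r = 2.853 Tm = 2.853e+12 m; v = 4.828 km/s = 4828 m/s.
With v perpendicular to r, h = r · v.
h = 2.853e+12 · 4828 m²/s ≈ 1.377e+16 m²/s.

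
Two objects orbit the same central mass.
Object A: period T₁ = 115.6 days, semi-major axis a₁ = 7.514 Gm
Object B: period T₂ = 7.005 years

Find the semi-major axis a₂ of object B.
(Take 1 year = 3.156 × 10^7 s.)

Convert to SI: T₁ = 115.6 days = 9.98784e+06 s; a₁ = 7.514 Gm = 7.514e+09 m; T₂ = 7.005 years = 2.21078e+08 s.
Kepler's third law: (T₁/T₂)² = (a₁/a₂)³ ⇒ a₂ = a₁ · (T₂/T₁)^(2/3).
T₂/T₁ = 2.21078e+08 / 9.98784e+06 = 22.1347.
a₂ = 7.514e+09 · (22.1347)^(2/3) m ≈ 5.924e+10 m = 59.24 Gm.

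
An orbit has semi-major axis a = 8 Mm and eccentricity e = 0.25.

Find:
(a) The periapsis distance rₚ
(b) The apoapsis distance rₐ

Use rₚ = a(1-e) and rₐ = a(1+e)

Convert to SI: a = 8 Mm = 8e+06 m.
(a) rₚ = a(1 − e) = 8e+06 · (1 − 0.25) = 8e+06 · 0.75 ≈ 6e+06 m = 6 Mm.
(b) rₐ = a(1 + e) = 8e+06 · (1 + 0.25) = 8e+06 · 1.25 ≈ 1e+07 m = 10 Mm.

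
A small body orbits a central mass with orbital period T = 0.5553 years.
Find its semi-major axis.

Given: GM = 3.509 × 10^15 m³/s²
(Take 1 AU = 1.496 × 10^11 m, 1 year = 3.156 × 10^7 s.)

Convert to SI: T = 0.5553 years = 1.75253e+07 s.
Invert Kepler's third law: a = (GM · T² / (4π²))^(1/3).
Substituting T = 1.75253e+07 s and GM = 3.509e+15 m³/s²:
a = (3.509e+15 · (1.75253e+07)² / (4π²))^(1/3) m
a ≈ 3.011e+09 m = 0.02013 AU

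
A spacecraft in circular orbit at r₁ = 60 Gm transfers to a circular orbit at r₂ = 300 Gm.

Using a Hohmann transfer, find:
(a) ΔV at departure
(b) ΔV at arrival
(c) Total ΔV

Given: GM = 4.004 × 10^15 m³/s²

Convert to SI: r₁ = 60 Gm = 6e+10 m; r₂ = 300 Gm = 3e+11 m.
Transfer semi-major axis: a_t = (r₁ + r₂)/2 = (6e+10 + 3e+11)/2 = 1.8e+11 m.
Circular speeds: v₁ = √(GM/r₁) = 258.328 m/s, v₂ = √(GM/r₂) = 115.528 m/s.
Transfer speeds (vis-viva v² = GM(2/r − 1/a_t)): v₁ᵗ = 333.5 m/s, v₂ᵗ = 66.7 m/s.
(a) ΔV₁ = |v₁ᵗ − v₁| ≈ 75.17 m/s = 75.17 m/s.
(b) ΔV₂ = |v₂ − v₂ᵗ| ≈ 48.83 m/s = 48.83 m/s.
(c) ΔV_total = ΔV₁ + ΔV₂ ≈ 124 m/s = 124 m/s.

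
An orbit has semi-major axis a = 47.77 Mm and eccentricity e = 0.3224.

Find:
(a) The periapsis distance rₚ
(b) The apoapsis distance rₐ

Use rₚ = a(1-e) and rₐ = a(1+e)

Convert to SI: a = 47.77 Mm = 4.777e+07 m.
(a) rₚ = a(1 − e) = 4.777e+07 · (1 − 0.3224) = 4.777e+07 · 0.6776 ≈ 3.237e+07 m = 32.37 Mm.
(b) rₐ = a(1 + e) = 4.777e+07 · (1 + 0.3224) = 4.777e+07 · 1.3224 ≈ 6.317e+07 m = 63.17 Mm.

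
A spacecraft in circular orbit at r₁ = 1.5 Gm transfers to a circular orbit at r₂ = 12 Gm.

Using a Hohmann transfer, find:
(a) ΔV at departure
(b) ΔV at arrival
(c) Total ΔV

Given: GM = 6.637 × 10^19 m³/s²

Convert to SI: r₁ = 1.5 Gm = 1.5e+09 m; r₂ = 12 Gm = 1.2e+10 m.
Transfer semi-major axis: a_t = (r₁ + r₂)/2 = (1.5e+09 + 1.2e+10)/2 = 6.75e+09 m.
Circular speeds: v₁ = √(GM/r₁) = 210349 m/s, v₂ = √(GM/r₂) = 74369.6 m/s.
Transfer speeds (vis-viva v² = GM(2/r − 1/a_t)): v₁ᵗ = 280465 m/s, v₂ᵗ = 35058.2 m/s.
(a) ΔV₁ = |v₁ᵗ − v₁| ≈ 7.012e+04 m/s = 70.12 km/s.
(b) ΔV₂ = |v₂ − v₂ᵗ| ≈ 3.931e+04 m/s = 39.31 km/s.
(c) ΔV_total = ΔV₁ + ΔV₂ ≈ 1.094e+05 m/s = 109.4 km/s.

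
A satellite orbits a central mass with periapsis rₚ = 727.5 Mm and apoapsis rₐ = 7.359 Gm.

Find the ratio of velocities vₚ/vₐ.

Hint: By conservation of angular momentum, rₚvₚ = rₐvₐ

Convert to SI: rₚ = 727.5 Mm = 7.275e+08 m; rₐ = 7.359 Gm = 7.359e+09 m.
Conservation of angular momentum gives rₚvₚ = rₐvₐ, so vₚ/vₐ = rₐ/rₚ.
vₚ/vₐ = 7.359e+09 / 7.275e+08 ≈ 10.12.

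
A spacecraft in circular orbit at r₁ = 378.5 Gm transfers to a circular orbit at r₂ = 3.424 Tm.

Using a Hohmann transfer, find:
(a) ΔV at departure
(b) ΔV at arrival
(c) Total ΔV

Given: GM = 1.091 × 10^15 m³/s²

Convert to SI: r₁ = 378.5 Gm = 3.785e+11 m; r₂ = 3.424 Tm = 3.424e+12 m.
Transfer semi-major axis: a_t = (r₁ + r₂)/2 = (3.785e+11 + 3.424e+12)/2 = 1.90125e+12 m.
Circular speeds: v₁ = √(GM/r₁) = 53.6883 m/s, v₂ = √(GM/r₂) = 17.8503 m/s.
Transfer speeds (vis-viva v² = GM(2/r − 1/a_t)): v₁ᵗ = 72.0488 m/s, v₂ᵗ = 7.96451 m/s.
(a) ΔV₁ = |v₁ᵗ − v₁| ≈ 18.36 m/s = 18.36 m/s.
(b) ΔV₂ = |v₂ − v₂ᵗ| ≈ 9.886 m/s = 9.886 m/s.
(c) ΔV_total = ΔV₁ + ΔV₂ ≈ 28.25 m/s = 28.25 m/s.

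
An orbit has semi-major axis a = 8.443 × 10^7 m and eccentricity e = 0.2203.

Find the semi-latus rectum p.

p = a (1 − e²).
p = 8.443e+07 · (1 − (0.2203)²) = 8.443e+07 · 0.951468 ≈ 8.033e+07 m = 8.033 × 10^7 m.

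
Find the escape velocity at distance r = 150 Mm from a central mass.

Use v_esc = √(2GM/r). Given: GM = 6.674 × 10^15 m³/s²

Convert to SI: r = 150 Mm = 1.5e+08 m.
Escape velocity comes from setting total energy to zero: ½v² − GM/r = 0 ⇒ v_esc = √(2GM / r).
v_esc = √(2 · 6.674e+15 / 1.5e+08) m/s ≈ 9433 m/s = 9.433 km/s.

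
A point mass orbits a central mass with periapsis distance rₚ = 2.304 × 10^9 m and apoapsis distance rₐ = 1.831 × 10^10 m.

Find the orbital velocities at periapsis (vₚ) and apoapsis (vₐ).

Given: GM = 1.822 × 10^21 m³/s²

Use the vis-viva equation v² = GM(2/r − 1/a) with a = (rₚ + rₐ)/2 = (2.304e+09 + 1.831e+10)/2 = 1.0307e+10 m.
vₚ = √(GM · (2/rₚ − 1/a)) = √(1.822e+21 · (2/2.304e+09 − 1/1.0307e+10)) m/s ≈ 1.185e+06 m/s = 1185 km/s.
vₐ = √(GM · (2/rₐ − 1/a)) = √(1.822e+21 · (2/1.831e+10 − 1/1.0307e+10)) m/s ≈ 1.491e+05 m/s = 149.1 km/s.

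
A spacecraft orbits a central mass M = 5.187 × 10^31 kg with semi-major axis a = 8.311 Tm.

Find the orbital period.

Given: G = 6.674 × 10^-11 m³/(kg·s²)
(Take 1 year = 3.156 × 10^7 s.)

Convert to SI: a = 8.311 Tm = 8.311e+12 m.
GM = G · M = 6.674e-11 · 5.187e+31 = 3.4618e+21 m³/s².
Kepler's third law: T = 2π √(a³ / GM).
Substituting a = 8.311e+12 m and GM = 3.4618e+21 m³/s²:
T = 2π √((8.311e+12)³ / 3.4618e+21) s
T ≈ 2.559e+09 s = 81.07 years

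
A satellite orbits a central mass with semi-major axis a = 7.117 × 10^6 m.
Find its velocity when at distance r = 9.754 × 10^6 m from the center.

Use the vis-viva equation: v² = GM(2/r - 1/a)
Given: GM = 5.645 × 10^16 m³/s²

Vis-viva: v = √(GM · (2/r − 1/a)).
2/r − 1/a = 2/9.754e+06 − 1/7.117e+06 = 6.45354e-08 m⁻¹.
v = √(5.645e+16 · 6.45354e-08) m/s ≈ 6.036e+04 m/s = 60.36 km/s.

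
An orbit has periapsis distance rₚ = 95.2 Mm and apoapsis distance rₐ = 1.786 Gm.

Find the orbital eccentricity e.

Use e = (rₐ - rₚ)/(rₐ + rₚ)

Convert to SI: rₚ = 95.2 Mm = 9.52e+07 m; rₐ = 1.786 Gm = 1.786e+09 m.
e = (rₐ − rₚ) / (rₐ + rₚ).
e = (1.786e+09 − 9.52e+07) / (1.786e+09 + 9.52e+07) = 1.6908e+09 / 1.8812e+09 ≈ 0.8988.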